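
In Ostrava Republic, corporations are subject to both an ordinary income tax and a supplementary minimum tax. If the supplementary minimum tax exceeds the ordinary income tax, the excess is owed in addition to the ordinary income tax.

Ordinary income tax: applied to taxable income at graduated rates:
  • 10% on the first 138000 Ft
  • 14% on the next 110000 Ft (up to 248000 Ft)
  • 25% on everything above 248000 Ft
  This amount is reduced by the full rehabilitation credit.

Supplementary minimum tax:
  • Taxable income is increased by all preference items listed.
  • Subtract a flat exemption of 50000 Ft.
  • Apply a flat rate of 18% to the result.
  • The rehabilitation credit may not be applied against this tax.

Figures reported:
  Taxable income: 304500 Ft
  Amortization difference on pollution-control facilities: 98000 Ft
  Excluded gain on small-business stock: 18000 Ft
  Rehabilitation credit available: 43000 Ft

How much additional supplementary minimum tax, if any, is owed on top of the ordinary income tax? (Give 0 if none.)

Ordinary income tax:
  138000 Ft × 10% = 13800 Ft
  110000 Ft × 14% = 15400 Ft
  56500 Ft × 25% = 14125 Ft
  → 43325 Ft
  Less rehabilitation credit 43000 Ft → 325 Ft

Supplementary minimum tax:
  Adjusted income: 304500 Ft + 98000 Ft + 18000 Ft = 420500 Ft
  Less exemption 50000 Ft → base 370500 Ft
  370500 Ft × 18% = 66690 Ft

Excess of supplementary minimum tax over ordinary income tax: 66690 Ft − 325 Ft = 66365 Ft.

66365 Ft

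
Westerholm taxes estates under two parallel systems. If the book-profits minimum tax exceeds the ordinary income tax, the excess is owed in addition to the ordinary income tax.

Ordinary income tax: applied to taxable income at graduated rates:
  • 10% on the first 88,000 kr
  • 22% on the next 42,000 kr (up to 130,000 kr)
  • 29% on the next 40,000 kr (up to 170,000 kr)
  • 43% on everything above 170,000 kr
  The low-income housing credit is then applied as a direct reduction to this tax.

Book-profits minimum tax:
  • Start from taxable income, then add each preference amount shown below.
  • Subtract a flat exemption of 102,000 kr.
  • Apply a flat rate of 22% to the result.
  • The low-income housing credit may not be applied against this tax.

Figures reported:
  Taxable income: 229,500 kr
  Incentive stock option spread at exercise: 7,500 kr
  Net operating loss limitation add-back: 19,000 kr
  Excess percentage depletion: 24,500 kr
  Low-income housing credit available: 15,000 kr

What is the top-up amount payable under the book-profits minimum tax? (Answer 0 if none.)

0 kr

Book-profits minimum tax:
  Adjusted income: 229,500 kr + 7,500 kr + 19,000 kr + 24,500 kr = 280,500 kr
  Less exemption 102,000 kr → base 178,500 kr
  178,500 kr × 22% = 39,270 kr

Ordinary income tax:
  88,000 kr × 10% = 8,800 kr
  42,000 kr × 22% = 9,240 kr
  40,000 kr × 29% = 11,600 kr
  59,500 kr × 43% = 25,585 kr
  → 55,225 kr
  Less low-income housing credit 15,000 kr → 40,225 kr

39,270 kr ≤ 40,225 kr, so no add-on is due.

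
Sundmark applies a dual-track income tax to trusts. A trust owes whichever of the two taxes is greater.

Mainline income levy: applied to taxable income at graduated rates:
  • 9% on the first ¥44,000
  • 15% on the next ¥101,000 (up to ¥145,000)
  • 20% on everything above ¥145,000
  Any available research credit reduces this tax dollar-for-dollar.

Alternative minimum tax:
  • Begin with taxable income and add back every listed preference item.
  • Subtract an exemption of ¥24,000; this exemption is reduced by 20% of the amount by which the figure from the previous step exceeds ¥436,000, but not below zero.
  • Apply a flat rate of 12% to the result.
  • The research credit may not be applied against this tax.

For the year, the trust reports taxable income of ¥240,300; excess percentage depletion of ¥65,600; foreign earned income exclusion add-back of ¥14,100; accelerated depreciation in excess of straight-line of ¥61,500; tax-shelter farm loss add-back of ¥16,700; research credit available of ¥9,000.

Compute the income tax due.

Alternative minimum tax:
  Adjusted income: ¥240,300 + ¥65,600 + ¥14,100 + ¥61,500 + ¥16,700 = ¥398,200
  Exemption: ¥398,200 ≤ ¥436,000, so full ¥24,000 applies
  Base: ¥398,200 − ¥24,000 = ¥374,200
  ¥374,200 × 12% = ¥44,904

Mainline income levy:
  ¥44,000 × 9% = ¥3,960
  ¥101,000 × 15% = ¥15,150
  ¥95,300 × 20% = ¥19,060
  → ¥38,170
  Less research credit ¥9,000 → ¥29,170

¥44,904 > ¥29,170, so the alternative minimum tax is the binding amount.

¥44,904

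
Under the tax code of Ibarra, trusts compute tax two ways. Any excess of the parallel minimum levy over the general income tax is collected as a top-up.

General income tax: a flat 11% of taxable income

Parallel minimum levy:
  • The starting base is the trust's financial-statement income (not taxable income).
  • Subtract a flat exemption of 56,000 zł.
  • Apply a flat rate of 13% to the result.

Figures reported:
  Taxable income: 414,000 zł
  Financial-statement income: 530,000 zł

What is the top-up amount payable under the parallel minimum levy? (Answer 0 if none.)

General income tax:
  414,000 zł × 11% = 45,540 zł

Parallel minimum levy:
  Base (financial-statement income): 530,000 zł
  Less exemption 56,000 zł → base 474,000 zł
  474,000 zł × 13% = 61,620 zł

Excess of parallel minimum levy over general income tax: 61,620 zł − 45,540 zł = 16,080 zł.

16,080 zł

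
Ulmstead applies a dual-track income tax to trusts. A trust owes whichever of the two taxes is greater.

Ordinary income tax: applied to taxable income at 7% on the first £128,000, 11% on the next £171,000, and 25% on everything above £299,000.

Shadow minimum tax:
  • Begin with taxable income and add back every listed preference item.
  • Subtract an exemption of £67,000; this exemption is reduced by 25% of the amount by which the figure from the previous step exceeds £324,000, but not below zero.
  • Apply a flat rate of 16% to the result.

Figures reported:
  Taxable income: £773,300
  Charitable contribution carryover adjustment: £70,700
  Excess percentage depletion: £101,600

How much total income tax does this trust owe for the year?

£151,296

Shadow minimum tax:
  Adjusted income: £773,300 + £70,700 + £101,600 = £945,600
  Exemption: 25% × (£945,600 − £324,000) = £155,400 ≥ £67,000, so the exemption is fully phased out
  Base: £945,600 − £0 = £945,600
  £945,600 × 16% = £151,296

Ordinary income tax:
  £128,000 × 7% = £8,960
  £171,000 × 11% = £18,810
  £474,300 × 25% = £118,575
  → £146,345

£151,296 > £146,345, so the shadow minimum tax is the binding amount.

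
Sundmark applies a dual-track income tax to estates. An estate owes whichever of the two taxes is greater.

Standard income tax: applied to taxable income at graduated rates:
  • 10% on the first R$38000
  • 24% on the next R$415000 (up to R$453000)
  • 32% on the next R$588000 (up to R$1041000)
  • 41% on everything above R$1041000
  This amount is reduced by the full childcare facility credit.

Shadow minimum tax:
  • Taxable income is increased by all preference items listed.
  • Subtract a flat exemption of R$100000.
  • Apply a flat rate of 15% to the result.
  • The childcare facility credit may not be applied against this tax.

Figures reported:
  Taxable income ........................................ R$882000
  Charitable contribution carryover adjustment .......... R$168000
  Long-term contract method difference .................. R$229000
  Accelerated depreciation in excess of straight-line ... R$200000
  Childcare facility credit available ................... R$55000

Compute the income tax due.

Shadow minimum tax:
  Adjusted income: R$882000 + R$168000 + R$229000 + R$200000 = R$1479000
  Less exemption R$100000 → base R$1379000
  R$1379000 × 15% = R$206850

Standard income tax:
  R$38000 × 10% = R$3800
  R$415000 × 24% = R$99600
  R$429000 × 32% = R$137280
  → R$240680
  Less childcare facility credit R$55000 → R$185680

R$206850 > R$185680, so the shadow minimum tax is the binding amount.

R$206850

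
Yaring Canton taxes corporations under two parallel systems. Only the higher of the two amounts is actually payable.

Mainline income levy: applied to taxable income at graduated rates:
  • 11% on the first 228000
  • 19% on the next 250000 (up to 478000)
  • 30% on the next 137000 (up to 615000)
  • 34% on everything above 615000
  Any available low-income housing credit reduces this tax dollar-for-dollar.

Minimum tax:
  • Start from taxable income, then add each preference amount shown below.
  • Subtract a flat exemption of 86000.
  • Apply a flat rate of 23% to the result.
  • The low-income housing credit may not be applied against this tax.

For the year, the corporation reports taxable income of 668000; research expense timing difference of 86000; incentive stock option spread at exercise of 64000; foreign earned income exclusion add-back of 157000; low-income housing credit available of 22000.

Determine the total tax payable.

Mainline income levy:
  228000 × 11% = 25080
  250000 × 19% = 47500
  137000 × 30% = 41100
  53000 × 34% = 18020
  → 131700
  Less low-income housing credit 22000 → 109700

Minimum tax:
  Adjusted income: 668000 + 86000 + 64000 + 157000 = 975000
  Less exemption 86000 → base 889000
  889000 × 23% = 204470

204470 > 109700, so the minimum tax is the binding amount.

204470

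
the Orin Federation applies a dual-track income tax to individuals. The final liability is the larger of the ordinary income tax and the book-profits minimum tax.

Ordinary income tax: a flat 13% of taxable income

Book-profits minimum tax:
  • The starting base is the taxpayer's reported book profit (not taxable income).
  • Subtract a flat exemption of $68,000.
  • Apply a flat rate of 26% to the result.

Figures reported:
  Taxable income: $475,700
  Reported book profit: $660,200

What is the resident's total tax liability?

$153,972

Ordinary income tax:
  $475,700 × 13% = $61,841

Book-profits minimum tax:
  Base (reported book profit): $660,200
  Less exemption $68,000 → base $592,200
  $592,200 × 26% = $153,972

$153,972 > $61,841, so the book-profits minimum tax is the binding amount.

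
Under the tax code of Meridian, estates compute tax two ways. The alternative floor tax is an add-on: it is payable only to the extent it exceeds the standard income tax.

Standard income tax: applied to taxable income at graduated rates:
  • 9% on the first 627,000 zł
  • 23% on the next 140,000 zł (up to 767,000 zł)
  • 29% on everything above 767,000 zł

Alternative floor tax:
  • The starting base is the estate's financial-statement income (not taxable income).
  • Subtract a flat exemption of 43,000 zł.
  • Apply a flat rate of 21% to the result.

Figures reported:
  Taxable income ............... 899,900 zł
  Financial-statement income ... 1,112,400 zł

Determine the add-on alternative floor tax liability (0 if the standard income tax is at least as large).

Standard income tax:
  627,000 zł × 9% = 56,430 zł
  140,000 zł × 23% = 32,200 zł
  132,900 zł × 29% = 38,541 zł
  → 127,171 zł

Alternative floor tax:
  Base (financial-statement income): 1,112,400 zł
  Less exemption 43,000 zł → base 1,069,400 zł
  1,069,400 zł × 21% = 224,574 zł

Excess of alternative floor tax over standard income tax: 224,574 zł − 127,171 zł = 97,403 zł.

97,403 zł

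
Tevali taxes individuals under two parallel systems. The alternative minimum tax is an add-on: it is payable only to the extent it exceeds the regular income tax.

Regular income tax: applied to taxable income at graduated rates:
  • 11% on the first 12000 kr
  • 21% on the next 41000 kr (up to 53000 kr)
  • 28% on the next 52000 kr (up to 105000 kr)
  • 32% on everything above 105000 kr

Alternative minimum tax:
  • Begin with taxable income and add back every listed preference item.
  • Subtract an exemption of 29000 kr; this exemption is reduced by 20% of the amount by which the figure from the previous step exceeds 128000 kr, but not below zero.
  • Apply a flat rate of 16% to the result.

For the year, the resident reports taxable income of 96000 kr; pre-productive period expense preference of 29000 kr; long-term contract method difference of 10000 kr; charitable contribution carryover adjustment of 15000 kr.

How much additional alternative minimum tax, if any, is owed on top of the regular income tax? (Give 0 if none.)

Alternative minimum tax:
  Adjusted income: 96000 kr + 29000 kr + 10000 kr + 15000 kr = 150000 kr
  Exemption: 29000 kr − 20% × (150000 kr − 128000 kr) = 29000 kr − 4400 kr = 24600 kr
  Base: 150000 kr − 24600 kr = 125400 kr
  125400 kr × 16% = 20064 kr

Regular income tax:
  12000 kr × 11% = 1320 kr
  41000 kr × 21% = 8610 kr
  43000 kr × 28% = 12040 kr
  → 21970 kr

20064 kr ≤ 21970 kr, so no add-on is due.

0 kr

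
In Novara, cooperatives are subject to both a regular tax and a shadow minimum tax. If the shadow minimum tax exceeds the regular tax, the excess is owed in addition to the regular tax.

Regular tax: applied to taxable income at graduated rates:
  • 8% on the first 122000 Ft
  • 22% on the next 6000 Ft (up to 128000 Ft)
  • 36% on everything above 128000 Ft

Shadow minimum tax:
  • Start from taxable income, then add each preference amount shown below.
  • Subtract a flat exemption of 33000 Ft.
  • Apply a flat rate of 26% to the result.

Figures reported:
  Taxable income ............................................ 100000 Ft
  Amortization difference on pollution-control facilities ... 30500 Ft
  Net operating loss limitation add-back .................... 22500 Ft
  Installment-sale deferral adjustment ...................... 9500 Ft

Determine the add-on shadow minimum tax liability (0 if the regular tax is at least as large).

Regular tax:
  100000 Ft × 8% = 8000 Ft

Shadow minimum tax:
  Adjusted income: 100000 Ft + 30500 Ft + 22500 Ft + 9500 Ft = 162500 Ft
  Less exemption 33000 Ft → base 129500 Ft
  129500 Ft × 26% = 33670 Ft

Excess of shadow minimum tax over regular tax: 33670 Ft − 8000 Ft = 25670 Ft.

25670 Ft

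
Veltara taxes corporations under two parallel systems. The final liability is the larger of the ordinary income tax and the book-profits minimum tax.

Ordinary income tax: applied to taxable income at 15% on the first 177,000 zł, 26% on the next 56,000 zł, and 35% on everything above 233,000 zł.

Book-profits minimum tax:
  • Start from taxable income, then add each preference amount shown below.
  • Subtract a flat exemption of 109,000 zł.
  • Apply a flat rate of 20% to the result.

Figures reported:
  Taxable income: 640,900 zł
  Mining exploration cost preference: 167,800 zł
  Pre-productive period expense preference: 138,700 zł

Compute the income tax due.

Book-profits minimum tax:
  Adjusted income: 640,900 zł + 167,800 zł + 138,700 zł = 947,400 zł
  Less exemption 109,000 zł → base 838,400 zł
  838,400 zł × 20% = 167,680 zł

Ordinary income tax:
  177,000 zł × 15% = 26,550 zł
  56,000 zł × 26% = 14,560 zł
  407,900 zł × 35% = 142,765 zł
  → 183,875 zł

183,875 zł > 167,680 zł, so the ordinary income tax governs.

183,875 zł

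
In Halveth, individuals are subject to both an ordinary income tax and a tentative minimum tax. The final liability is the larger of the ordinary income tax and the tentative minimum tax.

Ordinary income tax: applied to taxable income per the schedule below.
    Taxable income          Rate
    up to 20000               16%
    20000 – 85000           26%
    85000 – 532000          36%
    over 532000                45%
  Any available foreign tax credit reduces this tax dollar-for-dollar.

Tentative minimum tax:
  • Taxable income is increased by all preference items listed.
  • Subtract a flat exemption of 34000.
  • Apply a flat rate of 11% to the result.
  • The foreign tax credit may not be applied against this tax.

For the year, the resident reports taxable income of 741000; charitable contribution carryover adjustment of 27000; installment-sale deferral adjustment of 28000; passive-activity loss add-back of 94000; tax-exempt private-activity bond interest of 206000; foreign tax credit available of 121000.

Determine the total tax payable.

154070

Tentative minimum tax:
  Adjusted income: 741000 + 27000 + 28000 + 94000 + 206000 = 1096000
  Less exemption 34000 → base 1062000
  1062000 × 11% = 116820

Ordinary income tax:
  20000 × 16% = 3200
  65000 × 26% = 16900
  447000 × 36% = 160920
  209000 × 45% = 94050
  → 275070
  Less foreign tax credit 121000 → 154070

154070 > 116820, so the ordinary income tax governs.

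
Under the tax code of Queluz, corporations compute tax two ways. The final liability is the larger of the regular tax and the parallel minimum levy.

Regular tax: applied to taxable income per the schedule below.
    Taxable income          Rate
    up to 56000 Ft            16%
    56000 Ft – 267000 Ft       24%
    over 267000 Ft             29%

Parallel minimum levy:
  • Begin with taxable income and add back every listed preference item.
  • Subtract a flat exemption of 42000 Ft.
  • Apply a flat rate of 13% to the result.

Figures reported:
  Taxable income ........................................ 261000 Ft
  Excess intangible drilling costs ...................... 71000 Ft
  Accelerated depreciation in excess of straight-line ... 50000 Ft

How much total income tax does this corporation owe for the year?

Parallel minimum levy:
  Adjusted income: 261000 Ft + 71000 Ft + 50000 Ft = 382000 Ft
  Less exemption 42000 Ft → base 340000 Ft
  340000 Ft × 13% = 44200 Ft

Regular tax:
  56000 Ft × 16% = 8960 Ft
  205000 Ft × 24% = 49200 Ft
  → 58160 Ft

58160 Ft > 44200 Ft, so the regular tax governs.

58160 Ft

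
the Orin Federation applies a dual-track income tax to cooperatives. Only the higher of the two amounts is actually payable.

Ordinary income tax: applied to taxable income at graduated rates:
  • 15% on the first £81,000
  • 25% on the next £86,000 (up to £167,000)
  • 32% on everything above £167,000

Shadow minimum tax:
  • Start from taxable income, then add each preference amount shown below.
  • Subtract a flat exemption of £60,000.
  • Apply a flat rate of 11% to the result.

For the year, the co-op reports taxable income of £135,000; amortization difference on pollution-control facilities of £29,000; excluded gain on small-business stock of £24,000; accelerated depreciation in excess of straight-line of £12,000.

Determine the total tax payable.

£25,650

Ordinary income tax:
  £81,000 × 15% = £12,150
  £54,000 × 25% = £13,500
  → £25,650

Shadow minimum tax:
  Adjusted income: £135,000 + £29,000 + £24,000 + £12,000 = £200,000
  Less exemption £60,000 → base £140,000
  £140,000 × 11% = £15,400

£25,650 > £15,400, so the ordinary income tax governs.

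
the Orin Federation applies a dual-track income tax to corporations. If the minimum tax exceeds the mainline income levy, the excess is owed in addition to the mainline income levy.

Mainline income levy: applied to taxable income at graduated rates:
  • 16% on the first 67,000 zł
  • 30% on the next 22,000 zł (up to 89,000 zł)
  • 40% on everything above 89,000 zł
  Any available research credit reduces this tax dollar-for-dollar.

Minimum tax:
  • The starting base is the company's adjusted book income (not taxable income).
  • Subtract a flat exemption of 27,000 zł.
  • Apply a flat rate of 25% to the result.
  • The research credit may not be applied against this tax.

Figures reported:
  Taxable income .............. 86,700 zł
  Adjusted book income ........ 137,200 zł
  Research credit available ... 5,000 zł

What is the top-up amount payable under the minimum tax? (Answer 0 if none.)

Minimum tax:
  Base (adjusted book income): 137,200 zł
  Less exemption 27,000 zł → base 110,200 zł
  110,200 zł × 25% = 27,550 zł

Mainline income levy:
  67,000 zł × 16% = 10,720 zł
  19,700 zł × 30% = 5,910 zł
  → 16,630 zł
  Less research credit 5,000 zł → 11,630 zł

Excess of minimum tax over mainline income levy: 27,550 zł − 11,630 zł = 15,920 zł.

15,920 zł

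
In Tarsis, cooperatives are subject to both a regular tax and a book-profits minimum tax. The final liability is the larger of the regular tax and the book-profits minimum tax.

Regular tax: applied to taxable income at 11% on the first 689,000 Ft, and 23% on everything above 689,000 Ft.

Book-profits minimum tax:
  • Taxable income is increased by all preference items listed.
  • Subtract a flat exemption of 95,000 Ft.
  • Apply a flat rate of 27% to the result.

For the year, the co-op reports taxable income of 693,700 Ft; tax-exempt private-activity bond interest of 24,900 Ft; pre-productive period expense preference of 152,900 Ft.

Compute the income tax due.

209,655 Ft

Book-profits minimum tax:
  Adjusted income: 693,700 Ft + 24,900 Ft + 152,900 Ft = 871,500 Ft
  Less exemption 95,000 Ft → base 776,500 Ft
  776,500 Ft × 27% = 209,655 Ft

Regular tax:
  689,000 Ft × 11% = 75,790 Ft
  4,700 Ft × 23% = 1,081 Ft
  → 76,871 Ft

209,655 Ft > 76,871 Ft, so the book-profits minimum tax is the binding amount.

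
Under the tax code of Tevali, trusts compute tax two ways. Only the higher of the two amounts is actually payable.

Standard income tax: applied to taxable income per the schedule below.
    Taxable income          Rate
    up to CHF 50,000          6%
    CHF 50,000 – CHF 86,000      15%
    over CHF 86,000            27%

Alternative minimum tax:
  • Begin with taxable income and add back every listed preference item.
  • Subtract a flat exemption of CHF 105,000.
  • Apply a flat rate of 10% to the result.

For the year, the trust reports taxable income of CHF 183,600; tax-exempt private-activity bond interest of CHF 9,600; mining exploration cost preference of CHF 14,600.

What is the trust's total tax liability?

CHF 34,752

Alternative minimum tax:
  Adjusted income: CHF 183,600 + CHF 9,600 + CHF 14,600 = CHF 207,800
  Less exemption CHF 105,000 → base CHF 102,800
  CHF 102,800 × 10% = CHF 10,280

Standard income tax:
  CHF 50,000 × 6% = CHF 3,000
  CHF 36,000 × 15% = CHF 5,400
  CHF 97,600 × 27% = CHF 26,352
  → CHF 34,752

CHF 34,752 > CHF 10,280, so the standard income tax governs.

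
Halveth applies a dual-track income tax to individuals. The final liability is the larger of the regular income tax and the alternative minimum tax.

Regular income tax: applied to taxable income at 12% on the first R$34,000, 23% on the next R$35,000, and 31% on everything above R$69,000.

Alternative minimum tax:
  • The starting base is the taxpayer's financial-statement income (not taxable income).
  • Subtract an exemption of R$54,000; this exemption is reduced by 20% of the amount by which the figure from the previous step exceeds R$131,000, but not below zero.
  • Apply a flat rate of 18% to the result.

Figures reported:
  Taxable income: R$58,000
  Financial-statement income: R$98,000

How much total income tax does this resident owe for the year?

Alternative minimum tax:
  Base (financial-statement income): R$98,000
  Exemption: R$98,000 ≤ R$131,000, so full R$54,000 applies
  Base: R$98,000 − R$54,000 = R$44,000
  R$44,000 × 18% = R$7,920

Regular income tax:
  R$34,000 × 12% = R$4,080
  R$24,000 × 23% = R$5,520
  → R$9,600

R$9,600 > R$7,920, so the regular income tax governs.

R$9,600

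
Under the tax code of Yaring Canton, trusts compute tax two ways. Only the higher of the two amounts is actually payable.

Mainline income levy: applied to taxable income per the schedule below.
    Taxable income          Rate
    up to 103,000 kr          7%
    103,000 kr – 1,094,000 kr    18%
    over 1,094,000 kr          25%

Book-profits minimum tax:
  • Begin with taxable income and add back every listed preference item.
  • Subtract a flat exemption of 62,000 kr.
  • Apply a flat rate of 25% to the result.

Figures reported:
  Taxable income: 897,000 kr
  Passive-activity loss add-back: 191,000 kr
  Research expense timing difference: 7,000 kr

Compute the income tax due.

258,250 kr

Book-profits minimum tax:
  Adjusted income: 897,000 kr + 191,000 kr + 7,000 kr = 1,095,000 kr
  Less exemption 62,000 kr → base 1,033,000 kr
  1,033,000 kr × 25% = 258,250 kr

Mainline income levy:
  103,000 kr × 7% = 7,210 kr
  794,000 kr × 18% = 142,920 kr
  → 150,130 kr

258,250 kr > 150,130 kr, so the book-profits minimum tax is the binding amount.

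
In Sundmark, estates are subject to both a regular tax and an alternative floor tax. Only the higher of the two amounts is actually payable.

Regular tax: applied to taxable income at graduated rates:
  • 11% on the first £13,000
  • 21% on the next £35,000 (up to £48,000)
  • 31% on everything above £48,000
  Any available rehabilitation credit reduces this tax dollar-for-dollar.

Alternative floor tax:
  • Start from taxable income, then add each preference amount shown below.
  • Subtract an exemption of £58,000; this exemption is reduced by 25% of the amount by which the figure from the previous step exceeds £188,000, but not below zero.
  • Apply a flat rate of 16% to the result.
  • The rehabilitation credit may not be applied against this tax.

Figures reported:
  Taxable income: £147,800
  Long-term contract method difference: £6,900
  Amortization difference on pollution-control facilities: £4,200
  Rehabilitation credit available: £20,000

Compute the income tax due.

£19,718

Alternative floor tax:
  Adjusted income: £147,800 + £6,900 + £4,200 = £158,900
  Exemption: £158,900 ≤ £188,000, so full £58,000 applies
  Base: £158,900 − £58,000 = £100,900
  £100,900 × 16% = £16,144

Regular tax:
  £13,000 × 11% = £1,430
  £35,000 × 21% = £7,350
  £99,800 × 31% = £30,938
  → £39,718
  Less rehabilitation credit £20,000 → £19,718

£19,718 > £16,144, so the regular tax governs.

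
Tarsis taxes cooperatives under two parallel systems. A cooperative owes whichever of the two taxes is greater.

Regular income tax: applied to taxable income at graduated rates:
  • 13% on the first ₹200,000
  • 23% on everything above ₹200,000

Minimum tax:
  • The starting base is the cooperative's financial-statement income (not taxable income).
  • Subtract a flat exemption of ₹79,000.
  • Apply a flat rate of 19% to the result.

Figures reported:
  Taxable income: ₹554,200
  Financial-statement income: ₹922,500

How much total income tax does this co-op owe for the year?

Regular income tax:
  ₹200,000 × 13% = ₹26,000
  ₹354,200 × 23% = ₹81,466
  → ₹107,466

Minimum tax:
  Base (financial-statement income): ₹922,500
  Less exemption ₹79,000 → base ₹843,500
  ₹843,500 × 19% = ₹160,265

₹160,265 > ₹107,466, so the minimum tax is the binding amount.

₹160,265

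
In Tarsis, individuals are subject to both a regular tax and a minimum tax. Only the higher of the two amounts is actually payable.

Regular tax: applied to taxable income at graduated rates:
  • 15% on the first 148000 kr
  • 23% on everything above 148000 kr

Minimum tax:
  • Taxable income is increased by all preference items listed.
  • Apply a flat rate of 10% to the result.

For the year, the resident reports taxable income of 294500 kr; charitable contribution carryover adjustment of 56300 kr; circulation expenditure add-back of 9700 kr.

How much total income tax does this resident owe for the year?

55895 kr

Regular tax:
  148000 kr × 15% = 22200 kr
  146500 kr × 23% = 33695 kr
  → 55895 kr

Minimum tax:
  Adjusted income: 294500 kr + 56300 kr + 9700 kr = 360500 kr
  360500 kr × 10% = 36050 kr

55895 kr > 36050 kr, so the regular tax governs.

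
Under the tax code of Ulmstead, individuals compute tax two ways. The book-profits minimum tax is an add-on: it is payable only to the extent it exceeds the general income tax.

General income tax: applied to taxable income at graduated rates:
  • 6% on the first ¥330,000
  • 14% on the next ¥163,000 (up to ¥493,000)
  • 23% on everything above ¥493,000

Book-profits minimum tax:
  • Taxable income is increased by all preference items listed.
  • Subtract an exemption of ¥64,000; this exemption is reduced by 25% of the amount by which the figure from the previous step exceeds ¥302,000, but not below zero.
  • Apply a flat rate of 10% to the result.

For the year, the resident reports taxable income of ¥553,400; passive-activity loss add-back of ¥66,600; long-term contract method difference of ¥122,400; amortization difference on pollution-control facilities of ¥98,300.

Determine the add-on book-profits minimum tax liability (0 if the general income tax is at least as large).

¥27,558

Book-profits minimum tax:
  Adjusted income: ¥553,400 + ¥66,600 + ¥122,400 + ¥98,300 = ¥840,700
  Exemption: 25% × (¥840,700 − ¥302,000) = ¥134,675 ≥ ¥64,000, so the exemption is fully phased out
  Base: ¥840,700 − ¥0 = ¥840,700
  ¥840,700 × 10% = ¥84,070

General income tax:
  ¥330,000 × 6% = ¥19,800
  ¥163,000 × 14% = ¥22,820
  ¥60,400 × 23% = ¥13,892
  → ¥56,512

Excess of book-profits minimum tax over general income tax: ¥84,070 − ¥56,512 = ¥27,558.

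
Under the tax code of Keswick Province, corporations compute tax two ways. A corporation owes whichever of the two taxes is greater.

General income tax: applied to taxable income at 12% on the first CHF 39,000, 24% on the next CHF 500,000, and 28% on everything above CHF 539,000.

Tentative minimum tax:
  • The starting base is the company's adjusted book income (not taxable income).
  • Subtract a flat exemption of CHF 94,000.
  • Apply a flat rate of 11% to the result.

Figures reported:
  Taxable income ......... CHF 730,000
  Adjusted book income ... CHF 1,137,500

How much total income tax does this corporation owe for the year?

Tentative minimum tax:
  Base (adjusted book income): CHF 1,137,500
  Less exemption CHF 94,000 → base CHF 1,043,500
  CHF 1,043,500 × 11% = CHF 114,785

General income tax:
  CHF 39,000 × 12% = CHF 4,680
  CHF 500,000 × 24% = CHF 120,000
  CHF 191,000 × 28% = CHF 53,480
  → CHF 178,160

CHF 178,160 > CHF 114,785, so the general income tax governs.

CHF 178,160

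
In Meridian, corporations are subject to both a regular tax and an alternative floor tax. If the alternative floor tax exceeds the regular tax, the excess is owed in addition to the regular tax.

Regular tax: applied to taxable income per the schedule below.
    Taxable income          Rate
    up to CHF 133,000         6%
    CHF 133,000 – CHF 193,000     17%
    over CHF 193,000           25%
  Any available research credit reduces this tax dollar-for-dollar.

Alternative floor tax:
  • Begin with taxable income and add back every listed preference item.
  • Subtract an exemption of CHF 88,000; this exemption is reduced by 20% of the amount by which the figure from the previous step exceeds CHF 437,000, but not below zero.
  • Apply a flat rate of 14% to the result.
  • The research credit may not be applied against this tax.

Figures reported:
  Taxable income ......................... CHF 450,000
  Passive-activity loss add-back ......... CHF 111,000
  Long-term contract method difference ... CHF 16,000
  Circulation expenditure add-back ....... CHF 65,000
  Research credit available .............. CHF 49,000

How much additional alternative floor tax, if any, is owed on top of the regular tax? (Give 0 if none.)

Alternative floor tax:
  Adjusted income: CHF 450,000 + CHF 111,000 + CHF 16,000 + CHF 65,000 = CHF 642,000
  Exemption: CHF 88,000 − 20% × (CHF 642,000 − CHF 437,000) = CHF 88,000 − CHF 41,000 = CHF 47,000
  Base: CHF 642,000 − CHF 47,000 = CHF 595,000
  CHF 595,000 × 14% = CHF 83,300

Regular tax:
  CHF 133,000 × 6% = CHF 7,980
  CHF 60,000 × 17% = CHF 10,200
  CHF 257,000 × 25% = CHF 64,250
  → CHF 82,430
  Less research credit CHF 49,000 → CHF 33,430

Excess of alternative floor tax over regular tax: CHF 83,300 − CHF 33,430 = CHF 49,870.

CHF 49,870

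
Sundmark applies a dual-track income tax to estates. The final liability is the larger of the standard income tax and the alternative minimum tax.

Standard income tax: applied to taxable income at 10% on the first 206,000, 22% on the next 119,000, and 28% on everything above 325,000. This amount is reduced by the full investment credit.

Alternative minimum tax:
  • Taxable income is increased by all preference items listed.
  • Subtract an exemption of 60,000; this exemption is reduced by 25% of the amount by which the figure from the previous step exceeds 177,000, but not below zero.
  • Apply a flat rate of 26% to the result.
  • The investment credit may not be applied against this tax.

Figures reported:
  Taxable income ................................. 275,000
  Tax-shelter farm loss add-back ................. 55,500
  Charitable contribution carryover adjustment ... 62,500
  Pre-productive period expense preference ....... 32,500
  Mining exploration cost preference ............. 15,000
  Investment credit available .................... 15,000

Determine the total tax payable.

Standard income tax:
  206,000 × 10% = 20,600
  69,000 × 22% = 15,180
  → 35,780
  Less investment credit 15,000 → 20,780

Alternative minimum tax:
  Adjusted income: 275,000 + 55,500 + 62,500 + 32,500 + 15,000 = 440,500
  Exemption: 25% × (440,500 − 177,000) = 65,875 ≥ 60,000, so the exemption is fully phased out
  Base: 440,500 − 0 = 440,500
  440,500 × 26% = 114,530

114,530 > 20,780, so the alternative minimum tax is the binding amount.

114,530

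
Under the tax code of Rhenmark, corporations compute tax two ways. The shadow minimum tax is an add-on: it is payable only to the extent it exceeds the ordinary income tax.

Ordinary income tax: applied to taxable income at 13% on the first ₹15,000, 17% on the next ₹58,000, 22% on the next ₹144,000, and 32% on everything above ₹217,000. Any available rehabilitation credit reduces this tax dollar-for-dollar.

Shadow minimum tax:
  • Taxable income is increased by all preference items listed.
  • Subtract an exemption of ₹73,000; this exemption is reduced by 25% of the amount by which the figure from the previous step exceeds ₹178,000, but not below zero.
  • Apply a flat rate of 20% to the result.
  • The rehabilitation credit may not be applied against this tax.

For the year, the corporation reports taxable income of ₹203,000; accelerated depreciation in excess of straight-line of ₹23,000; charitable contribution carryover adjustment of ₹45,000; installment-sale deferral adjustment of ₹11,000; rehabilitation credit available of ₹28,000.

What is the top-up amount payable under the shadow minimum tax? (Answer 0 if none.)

₹34,590

Shadow minimum tax:
  Adjusted income: ₹203,000 + ₹23,000 + ₹45,000 + ₹11,000 = ₹282,000
  Exemption: ₹73,000 − 25% × (₹282,000 − ₹178,000) = ₹73,000 − ₹26,000 = ₹47,000
  Base: ₹282,000 − ₹47,000 = ₹235,000
  ₹235,000 × 20% = ₹47,000

Ordinary income tax:
  ₹15,000 × 13% = ₹1,950
  ₹58,000 × 17% = ₹9,860
  ₹130,000 × 22% = ₹28,600
  → ₹40,410
  Less rehabilitation credit ₹28,000 → ₹12,410

Excess of shadow minimum tax over ordinary income tax: ₹47,000 − ₹12,410 = ₹34,590.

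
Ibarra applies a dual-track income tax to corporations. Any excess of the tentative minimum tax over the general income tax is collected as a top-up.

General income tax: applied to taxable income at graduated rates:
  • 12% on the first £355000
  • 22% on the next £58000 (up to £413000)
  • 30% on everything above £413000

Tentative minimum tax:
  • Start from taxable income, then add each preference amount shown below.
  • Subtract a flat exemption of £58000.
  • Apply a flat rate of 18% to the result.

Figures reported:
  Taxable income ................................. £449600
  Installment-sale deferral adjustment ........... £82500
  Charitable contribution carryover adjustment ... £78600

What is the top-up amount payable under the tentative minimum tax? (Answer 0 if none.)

£33146

General income tax:
  £355000 × 12% = £42600
  £58000 × 22% = £12760
  £36600 × 30% = £10980
  → £66340

Tentative minimum tax:
  Adjusted income: £449600 + £82500 + £78600 = £610700
  Less exemption £58000 → base £552700
  £552700 × 18% = £99486

Excess of tentative minimum tax over general income tax: £99486 − £66340 = £33146.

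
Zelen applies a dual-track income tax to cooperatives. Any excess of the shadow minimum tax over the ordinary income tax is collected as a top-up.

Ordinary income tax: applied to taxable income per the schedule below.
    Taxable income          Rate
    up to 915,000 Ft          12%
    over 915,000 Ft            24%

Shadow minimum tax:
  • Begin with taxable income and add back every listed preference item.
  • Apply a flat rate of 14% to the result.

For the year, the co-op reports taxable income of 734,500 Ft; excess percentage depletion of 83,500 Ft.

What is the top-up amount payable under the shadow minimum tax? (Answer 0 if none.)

Shadow minimum tax:
  Adjusted income: 734,500 Ft + 83,500 Ft = 818,000 Ft
  818,000 Ft × 14% = 114,520 Ft

Ordinary income tax:
  734,500 Ft × 12% = 88,140 Ft

Excess of shadow minimum tax over ordinary income tax: 114,520 Ft − 88,140 Ft = 26,380 Ft.

26,380 Ft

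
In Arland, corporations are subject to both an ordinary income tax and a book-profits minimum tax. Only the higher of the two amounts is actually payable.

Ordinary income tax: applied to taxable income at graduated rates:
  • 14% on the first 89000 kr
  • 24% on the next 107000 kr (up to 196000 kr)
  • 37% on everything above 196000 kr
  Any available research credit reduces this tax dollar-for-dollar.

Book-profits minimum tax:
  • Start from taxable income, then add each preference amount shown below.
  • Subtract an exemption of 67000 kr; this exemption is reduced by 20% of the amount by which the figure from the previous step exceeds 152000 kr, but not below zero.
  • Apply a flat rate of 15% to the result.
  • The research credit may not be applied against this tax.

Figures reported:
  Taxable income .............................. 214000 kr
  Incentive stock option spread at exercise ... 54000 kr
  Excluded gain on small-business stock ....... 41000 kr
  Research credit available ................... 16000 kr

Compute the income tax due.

Book-profits minimum tax:
  Adjusted income: 214000 kr + 54000 kr + 41000 kr = 309000 kr
  Exemption: 67000 kr − 20% × (309000 kr − 152000 kr) = 67000 kr − 31400 kr = 35600 kr
  Base: 309000 kr − 35600 kr = 273400 kr
  273400 kr × 15% = 41010 kr

Ordinary income tax:
  89000 kr × 14% = 12460 kr
  107000 kr × 24% = 25680 kr
  18000 kr × 37% = 6660 kr
  → 44800 kr
  Less research credit 16000 kr → 28800 kr

41010 kr > 28800 kr, so the book-profits minimum tax is the binding amount.

41010 kr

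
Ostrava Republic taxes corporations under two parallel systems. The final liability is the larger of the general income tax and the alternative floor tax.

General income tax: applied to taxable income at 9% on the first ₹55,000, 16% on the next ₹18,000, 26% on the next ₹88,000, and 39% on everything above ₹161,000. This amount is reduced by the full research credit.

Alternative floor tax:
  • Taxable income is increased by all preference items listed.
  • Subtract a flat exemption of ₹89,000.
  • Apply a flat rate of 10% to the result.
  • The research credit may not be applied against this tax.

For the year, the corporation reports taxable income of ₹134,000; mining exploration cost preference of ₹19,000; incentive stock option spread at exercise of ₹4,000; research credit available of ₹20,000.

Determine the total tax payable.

₹6,800

General income tax:
  ₹55,000 × 9% = ₹4,950
  ₹18,000 × 16% = ₹2,880
  ₹61,000 × 26% = ₹15,860
  → ₹23,690
  Less research credit ₹20,000 → ₹3,690

Alternative floor tax:
  Adjusted income: ₹134,000 + ₹19,000 + ₹4,000 = ₹157,000
  Less exemption ₹89,000 → base ₹68,000
  ₹68,000 × 10% = ₹6,800

₹6,800 > ₹3,690, so the alternative floor tax is the binding amount.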